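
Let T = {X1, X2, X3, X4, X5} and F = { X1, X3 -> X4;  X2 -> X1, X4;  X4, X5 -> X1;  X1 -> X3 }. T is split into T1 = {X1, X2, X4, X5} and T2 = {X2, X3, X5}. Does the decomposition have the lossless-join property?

Yes

Common attributes: T1 ∩ T2 = {X2, X5}.
Closure of {X2, X5}: X2 → X1, X4 applies, adding X1, X4; X1 → X3 applies, adding X3. So (X2, X5)⁺ = {X1, X2, X3, X4, X5}.
This closure contains every attribute of T1, so T1 ∩ T2 → T1. The join is lossless.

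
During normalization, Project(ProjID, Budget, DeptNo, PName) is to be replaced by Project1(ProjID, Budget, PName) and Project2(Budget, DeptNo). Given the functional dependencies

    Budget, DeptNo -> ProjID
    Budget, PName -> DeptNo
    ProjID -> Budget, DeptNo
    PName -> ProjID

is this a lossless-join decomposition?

Common attributes: Project1 ∩ Project2 = {Budget}.
No dependency enlarges {Budget}, so (Budget)⁺ = {Budget}.
The closure contains neither all of Project1 = {ProjID, Budget, PName} nor all of Project2 = {Budget, DeptNo}, so the common attributes are not a superkey of either fragment. The join is lossy.

No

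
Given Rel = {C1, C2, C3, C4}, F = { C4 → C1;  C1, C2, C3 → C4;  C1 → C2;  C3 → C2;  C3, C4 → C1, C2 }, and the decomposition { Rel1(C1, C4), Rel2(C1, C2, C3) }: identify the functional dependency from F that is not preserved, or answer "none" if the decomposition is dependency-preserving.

C1, C2, C3 → C4

Check C1, C2, C3 → C4: no single fragment contains all of {C1, C2, C3, C4}, and the restricted closure of {C1, C2, C3} across the fragments never reaches {C4}.
C4 → C1 is preserved.
C1 → C2 is preserved.
C3 → C2 is preserved.
C3, C4 → C1, C2 is preserved.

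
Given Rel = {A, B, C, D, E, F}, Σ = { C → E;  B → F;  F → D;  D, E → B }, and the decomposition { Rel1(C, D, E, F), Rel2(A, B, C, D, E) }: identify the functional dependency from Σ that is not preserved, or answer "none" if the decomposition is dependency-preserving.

B → F

Check B → F: no single fragment contains all of {B, F}, and the restricted closure of {B} across the fragments never reaches {F}.
C → E is preserved.
F → D is preserved.
D, E → B is preserved.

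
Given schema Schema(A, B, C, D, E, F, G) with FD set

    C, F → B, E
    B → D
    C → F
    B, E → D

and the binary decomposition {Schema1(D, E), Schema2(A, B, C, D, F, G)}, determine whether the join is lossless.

No

Common attributes: Schema1 ∩ Schema2 = {D}.
No dependency enlarges {D}, so (D)⁺ = {D}.
The closure contains neither all of Schema1 = {D, E} nor all of Schema2 = {A, B, C, D, F, G}, so the common attributes are not a superkey of either fragment. The join is lossy.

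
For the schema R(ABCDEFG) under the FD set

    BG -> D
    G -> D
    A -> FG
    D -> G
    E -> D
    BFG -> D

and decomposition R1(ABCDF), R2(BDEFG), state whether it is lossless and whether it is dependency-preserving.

Lossless test: (BDF)⁺ = {BDFG}, which is a superkey of neither fragment — lossy.
Dependency preservation: A → FG is not contained in any single fragment, but the restricted closure of its left-hand side across the fragments still reaches the right-hand side; the remaining FDs each lie inside some fragment. All dependencies are preserved.

lossy but dependency-preserving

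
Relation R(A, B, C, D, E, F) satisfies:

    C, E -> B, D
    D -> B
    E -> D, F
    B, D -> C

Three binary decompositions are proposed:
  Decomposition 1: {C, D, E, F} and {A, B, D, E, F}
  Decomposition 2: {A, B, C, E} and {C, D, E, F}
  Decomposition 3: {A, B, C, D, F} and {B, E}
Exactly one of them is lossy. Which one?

Decomposition 1: common = {D, E, F}, closure = {B, C, D, E, F} → lossless.
Decomposition 2: common = {C, E}, closure = {B, C, D, E, F} → lossless.
Decomposition 3: common = {B}, closure = {B} → lossy.

Decomposition 3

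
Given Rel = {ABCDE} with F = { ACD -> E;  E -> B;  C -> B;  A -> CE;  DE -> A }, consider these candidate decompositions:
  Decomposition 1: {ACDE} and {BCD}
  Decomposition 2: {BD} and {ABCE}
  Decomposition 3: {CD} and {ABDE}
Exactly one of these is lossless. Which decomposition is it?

Decomposition 1: common = {CD}, closure = {BCD} → lossless.
Decomposition 2: common = {B}, closure = {B} → lossy.
Decomposition 3: common = {D}, closure = {D} → lossy.

Decomposition 1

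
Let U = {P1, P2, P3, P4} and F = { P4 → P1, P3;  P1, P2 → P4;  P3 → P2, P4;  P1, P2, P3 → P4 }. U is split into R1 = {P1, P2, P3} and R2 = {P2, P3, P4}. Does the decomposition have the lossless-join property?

Yes

Common attributes: R1 ∩ R2 = {P2, P3}.
Closure of {P2, P3}: P3 → P2, P4 applies, adding P4; P4 → P1, P3 applies, adding P1. So (P2, P3)⁺ = {P1, P2, P3, P4}.
This closure contains every attribute of R1, so R1 ∩ R2 → R1. The join is lossless.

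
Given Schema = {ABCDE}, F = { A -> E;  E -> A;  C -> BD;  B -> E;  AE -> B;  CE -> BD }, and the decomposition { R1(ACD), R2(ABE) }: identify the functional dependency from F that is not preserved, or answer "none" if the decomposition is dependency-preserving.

A → E lies within R2.
E → A lies within R2.
C → BD: restricted closure across fragments reaches BD.
B → E lies within R2.
AE → B lies within R2.
CE → BD: restricted closure across fragments reaches BD.
Every dependency is enforceable on the fragments, so the decomposition is dependency-preserving.

none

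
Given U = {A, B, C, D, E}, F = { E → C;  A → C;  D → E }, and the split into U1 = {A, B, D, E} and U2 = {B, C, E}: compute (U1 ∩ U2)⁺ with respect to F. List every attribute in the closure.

U1 ∩ U2 = {B, E}.
E → C applies, adding C
Closure: {B, C, E}.

B, C, E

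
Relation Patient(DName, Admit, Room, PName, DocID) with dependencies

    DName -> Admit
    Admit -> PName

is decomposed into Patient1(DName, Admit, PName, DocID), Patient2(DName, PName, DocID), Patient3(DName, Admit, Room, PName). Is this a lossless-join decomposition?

No

Chase test. Columns are DName, Admit, Room, PName, DocID; row i has aⱼ where attribute j ∈ Patienti, else bᵢⱼ.
Initial tableau (one row per fragment):
  row 1: a1 a2 b13 a4 a5
  row 2: a1 b22 b23 a4 a5
  row 3: a1 a2 a3 a4 b35
Rows 1 and 2 agree on DName; apply DName→Admit and equate their Admit entries.
No row becomes fully distinguished — the join is lossy.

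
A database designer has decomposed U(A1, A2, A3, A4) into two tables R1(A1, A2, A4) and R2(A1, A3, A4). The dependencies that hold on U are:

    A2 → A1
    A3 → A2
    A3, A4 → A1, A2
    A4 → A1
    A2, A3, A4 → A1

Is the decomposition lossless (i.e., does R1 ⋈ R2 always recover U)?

Common attributes: R1 ∩ R2 = {A1, A4}.
No dependency enlarges {A1, A4}, so (A1, A4)⁺ = {A1, A4}.
The closure contains neither all of R1 = {A1, A2, A4} nor all of R2 = {A1, A3, A4}, so the common attributes are not a superkey of either fragment. The join is lossy.

No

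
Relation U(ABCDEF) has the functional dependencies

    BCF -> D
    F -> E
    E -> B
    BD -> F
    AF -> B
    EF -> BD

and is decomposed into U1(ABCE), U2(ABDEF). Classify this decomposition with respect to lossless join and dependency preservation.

Lossless test: (ABE)⁺ = {ABE}, which is a superkey of neither fragment — lossy.
Dependency preservation: BCF → D is not contained in any single fragment, but the restricted closure of its left-hand side across the fragments still reaches the right-hand side; the remaining FDs each lie inside some fragment. All dependencies are preserved.

lossy but dependency-preserving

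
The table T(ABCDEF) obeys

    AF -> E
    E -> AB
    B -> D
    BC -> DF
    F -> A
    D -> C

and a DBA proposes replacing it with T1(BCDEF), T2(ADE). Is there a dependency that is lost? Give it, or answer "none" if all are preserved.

none

AF → E: restricted closure across fragments reaches E.
E → AB: restricted closure across fragments reaches AB.
B → D lies within T1.
BC → DF lies within T1.
F → A: restricted closure across fragments reaches A.
D → C lies within T1.
Every dependency is enforceable on the fragments, so the decomposition is dependency-preserving.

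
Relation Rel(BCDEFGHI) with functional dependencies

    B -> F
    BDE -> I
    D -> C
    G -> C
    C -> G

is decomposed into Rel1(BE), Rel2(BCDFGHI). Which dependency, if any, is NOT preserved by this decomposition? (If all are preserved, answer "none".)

BDE -> I

Check BDE → I: no single fragment contains all of {BDEI}, and the restricted closure of {BDE} across the fragments never reaches {I}.
B → F is preserved.
D → C is preserved.
G → C is preserved.
C → G is preserved.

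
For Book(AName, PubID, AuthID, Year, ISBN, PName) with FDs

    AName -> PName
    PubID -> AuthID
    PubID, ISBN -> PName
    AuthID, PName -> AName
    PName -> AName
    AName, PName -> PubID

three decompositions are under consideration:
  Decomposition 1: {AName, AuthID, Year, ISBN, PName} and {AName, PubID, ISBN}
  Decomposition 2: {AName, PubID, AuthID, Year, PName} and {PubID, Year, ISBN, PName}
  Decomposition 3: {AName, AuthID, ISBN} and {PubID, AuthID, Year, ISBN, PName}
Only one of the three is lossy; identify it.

Decomposition 3

Decomposition 1: common = {AName, ISBN}, closure = {AName, PubID, AuthID, ISBN, PName} → lossless.
Decomposition 2: common = {PubID, Year, PName}, closure = {AName, PubID, AuthID, Year, PName} → lossless.
Decomposition 3: common = {AuthID, ISBN}, closure = {AuthID, ISBN} → lossy.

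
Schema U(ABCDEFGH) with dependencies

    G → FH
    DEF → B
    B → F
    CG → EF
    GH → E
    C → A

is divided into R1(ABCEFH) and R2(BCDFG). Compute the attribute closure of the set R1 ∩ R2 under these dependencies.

R1 ∩ R2 = {BCF}.
C → A applies, adding A
Closure: {ABCF}.

ABCF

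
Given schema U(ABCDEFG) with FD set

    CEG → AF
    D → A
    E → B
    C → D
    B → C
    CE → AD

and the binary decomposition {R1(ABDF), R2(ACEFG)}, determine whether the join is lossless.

No

Common attributes: R1 ∩ R2 = {AF}.
No dependency enlarges {AF}, so (AF)⁺ = {AF}.
The closure contains neither all of R1 = {ABDF} nor all of R2 = {ACEFG}, so the common attributes are not a superkey of either fragment. The join is lossy.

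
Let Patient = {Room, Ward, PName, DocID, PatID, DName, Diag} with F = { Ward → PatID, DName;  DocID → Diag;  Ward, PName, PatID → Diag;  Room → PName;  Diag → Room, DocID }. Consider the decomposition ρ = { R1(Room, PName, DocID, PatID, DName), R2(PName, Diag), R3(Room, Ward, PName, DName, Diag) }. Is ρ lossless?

No

Chase test. Columns are Room, Ward, PName, DocID, PatID, DName, Diag; row i has aⱼ where attribute j ∈ Ri, else bᵢⱼ.
Initial tableau (one row per fragment):
  row 1: a1 b12 a3 a4 a5 a6 b17
  row 2: b21 b22 a3 b24 b25 b26 a7
  row 3: a1 a2 a3 b34 b35 a6 a7
Rows 2 and 3 agree on Diag; apply Diag→Room, DocID and equate their Room, DocID entries.
No row becomes fully distinguished — the join is lossy.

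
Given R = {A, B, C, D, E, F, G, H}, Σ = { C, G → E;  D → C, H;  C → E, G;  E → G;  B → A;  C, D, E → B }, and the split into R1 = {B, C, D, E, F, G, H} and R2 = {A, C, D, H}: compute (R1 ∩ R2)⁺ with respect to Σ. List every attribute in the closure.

A, B, C, D, E, G, H

R1 ∩ R2 = {C, D, H}.
C → E, G applies, adding E, G
C, D, E → B applies, adding B
B → A applies, adding A
Closure: {A, B, C, D, E, G, H}.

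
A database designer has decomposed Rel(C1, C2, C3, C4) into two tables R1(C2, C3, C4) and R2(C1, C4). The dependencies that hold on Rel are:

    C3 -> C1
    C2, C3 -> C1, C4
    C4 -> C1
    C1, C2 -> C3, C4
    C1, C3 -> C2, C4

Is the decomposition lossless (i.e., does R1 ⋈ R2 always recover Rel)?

Common attributes: R1 ∩ R2 = {C4}.
Closure of {C4}: C4 → C1 applies, adding C1. So (C4)⁺ = {C1, C4}.
This closure contains every attribute of R2, so R1 ∩ R2 → R2. The join is lossless.

Yes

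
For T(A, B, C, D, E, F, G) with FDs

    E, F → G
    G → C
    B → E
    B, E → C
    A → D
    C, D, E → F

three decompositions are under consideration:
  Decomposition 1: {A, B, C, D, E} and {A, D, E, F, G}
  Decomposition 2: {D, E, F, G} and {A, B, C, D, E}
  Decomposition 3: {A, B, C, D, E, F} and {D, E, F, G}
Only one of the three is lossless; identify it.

Decomposition 1: common = {A, D, E}, closure = {A, D, E} → lossy.
Decomposition 2: common = {D, E}, closure = {D, E} → lossy.
Decomposition 3: common = {D, E, F}, closure = {C, D, E, F, G} → lossless.

Decomposition 3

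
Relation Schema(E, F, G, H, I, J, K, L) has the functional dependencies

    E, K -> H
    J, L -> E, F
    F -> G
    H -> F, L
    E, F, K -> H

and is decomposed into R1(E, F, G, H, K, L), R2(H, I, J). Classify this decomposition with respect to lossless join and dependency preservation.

lossy and not dependency-preserving

Lossless test: (H)⁺ = {F, G, H, L}, which is a superkey of neither fragment — lossy.
Dependency preservation: the restricted closure of {J, L} across the fragments never reaches {E, F}, so J, L → E, F cannot be enforced without a join — not preserved.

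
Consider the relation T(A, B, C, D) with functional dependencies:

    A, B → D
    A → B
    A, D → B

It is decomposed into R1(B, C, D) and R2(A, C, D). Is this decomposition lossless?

Common attributes: R1 ∩ R2 = {C, D}.
No dependency enlarges {C, D}, so (C, D)⁺ = {C, D}.
The closure contains neither all of R1 = {B, C, D} nor all of R2 = {A, C, D}, so the common attributes are not a superkey of either fragment. The join is lossy.

No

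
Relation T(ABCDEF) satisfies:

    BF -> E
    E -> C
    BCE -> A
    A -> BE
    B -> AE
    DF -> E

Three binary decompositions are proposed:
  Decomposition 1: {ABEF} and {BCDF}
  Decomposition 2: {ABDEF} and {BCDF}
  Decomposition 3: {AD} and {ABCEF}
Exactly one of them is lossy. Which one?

Decomposition 1: common = {BF}, closure = {ABCEF} → lossless.
Decomposition 2: common = {BDF}, closure = {ABCDEF} → lossless.
Decomposition 3: common = {A}, closure = {ABCE} → lossy.

Decomposition 3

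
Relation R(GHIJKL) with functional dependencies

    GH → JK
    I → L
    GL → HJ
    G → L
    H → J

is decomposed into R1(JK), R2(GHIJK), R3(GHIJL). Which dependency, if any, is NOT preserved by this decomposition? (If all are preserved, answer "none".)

GH → JK lies within R2.
I → L lies within R3.
GL → HJ lies within R3.
G → L lies within R3.
H → J lies within R2.
Every dependency is enforceable on the fragments, so the decomposition is dependency-preserving.

none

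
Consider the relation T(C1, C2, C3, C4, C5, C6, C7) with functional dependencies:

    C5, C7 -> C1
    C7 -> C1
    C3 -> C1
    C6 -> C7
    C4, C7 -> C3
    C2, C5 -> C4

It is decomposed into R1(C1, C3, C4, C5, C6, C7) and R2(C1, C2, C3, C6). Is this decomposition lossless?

No

Common attributes: R1 ∩ R2 = {C1, C3, C6}.
Closure of {C1, C3, C6}: C6 → C7 applies, adding C7. So (C1, C3, C6)⁺ = {C1, C3, C6, C7}.
The closure contains neither all of R1 = {C1, C3, C4, C5, C6, C7} nor all of R2 = {C1, C2, C3, C6}, so the common attributes are not a superkey of either fragment. The join is lossy.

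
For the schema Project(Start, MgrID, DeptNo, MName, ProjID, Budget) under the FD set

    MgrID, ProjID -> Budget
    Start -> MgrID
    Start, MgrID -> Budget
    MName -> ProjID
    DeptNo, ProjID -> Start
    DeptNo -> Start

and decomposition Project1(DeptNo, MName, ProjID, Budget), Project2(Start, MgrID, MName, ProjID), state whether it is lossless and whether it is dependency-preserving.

lossy and not dependency-preserving

Lossless test: (MName, ProjID)⁺ = {MName, ProjID}, which is a superkey of neither fragment — lossy.
Dependency preservation: the restricted closure of {MgrID, ProjID} across the fragments never reaches {Budget}, so MgrID, ProjID → Budget cannot be enforced without a join — not preserved.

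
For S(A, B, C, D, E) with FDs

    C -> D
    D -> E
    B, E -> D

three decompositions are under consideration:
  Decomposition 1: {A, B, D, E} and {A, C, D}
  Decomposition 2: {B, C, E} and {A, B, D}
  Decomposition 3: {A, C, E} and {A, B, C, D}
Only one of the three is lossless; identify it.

Decomposition 3

Decomposition 1: common = {A, D}, closure = {A, D, E} → lossy.
Decomposition 2: common = {B}, closure = {B} → lossy.
Decomposition 3: common = {A, C}, closure = {A, C, D, E} → lossless.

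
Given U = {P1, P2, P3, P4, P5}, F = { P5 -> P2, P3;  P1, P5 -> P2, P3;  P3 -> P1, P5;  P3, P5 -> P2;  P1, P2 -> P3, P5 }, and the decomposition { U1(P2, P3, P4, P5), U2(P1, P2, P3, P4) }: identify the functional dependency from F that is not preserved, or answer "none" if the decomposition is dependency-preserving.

none

P5 → P2, P3 lies within U1.
P1, P5 → P2, P3: restricted closure across fragments reaches P2, P3.
P3 → P1, P5: restricted closure across fragments reaches P1, P5.
P3, P5 → P2 lies within U1.
P1, P2 → P3, P5: restricted closure across fragments reaches P3, P5.
Every dependency is enforceable on the fragments, so the decomposition is dependency-preserving.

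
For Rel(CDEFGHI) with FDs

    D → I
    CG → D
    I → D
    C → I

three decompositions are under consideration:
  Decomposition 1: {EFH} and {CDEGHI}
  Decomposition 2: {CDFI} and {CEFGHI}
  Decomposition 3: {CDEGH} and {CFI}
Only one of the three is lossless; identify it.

Decomposition 2

Decomposition 1: common = {EH}, closure = {EH} → lossy.
Decomposition 2: common = {CFI}, closure = {CDFI} → lossless.
Decomposition 3: common = {C}, closure = {CDI} → lossy.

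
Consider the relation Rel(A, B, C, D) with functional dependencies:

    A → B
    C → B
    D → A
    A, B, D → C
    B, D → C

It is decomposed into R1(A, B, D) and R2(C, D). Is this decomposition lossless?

Common attributes: R1 ∩ R2 = {D}.
Closure of {D}: D → A applies, adding A; A → B applies, adding B; A, B, D → C applies, adding C. So (D)⁺ = {A, B, C, D}.
This closure contains every attribute of R1, so R1 ∩ R2 → R1. The join is lossless.

Yes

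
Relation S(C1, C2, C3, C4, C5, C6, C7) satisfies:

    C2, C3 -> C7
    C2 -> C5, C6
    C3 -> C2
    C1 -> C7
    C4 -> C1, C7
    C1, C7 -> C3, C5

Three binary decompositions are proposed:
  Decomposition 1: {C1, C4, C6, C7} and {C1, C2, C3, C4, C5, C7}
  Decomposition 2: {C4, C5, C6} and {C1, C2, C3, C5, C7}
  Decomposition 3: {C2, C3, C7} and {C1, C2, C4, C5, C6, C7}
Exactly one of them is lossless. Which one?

Decomposition 1

Decomposition 1: common = {C1, C4, C7}, closure = {C1, C2, C3, C4, C5, C6, C7} → lossless.
Decomposition 2: common = {C5}, closure = {C5} → lossy.
Decomposition 3: common = {C2, C7}, closure = {C2, C5, C6, C7} → lossy.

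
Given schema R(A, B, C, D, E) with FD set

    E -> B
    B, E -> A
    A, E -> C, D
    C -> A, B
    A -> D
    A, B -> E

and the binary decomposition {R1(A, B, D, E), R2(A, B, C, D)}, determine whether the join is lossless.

Yes

Common attributes: R1 ∩ R2 = {A, B, D}.
Closure of {A, B, D}: A, B → E applies, adding E; A, E → C, D applies, adding C. So (A, B, D)⁺ = {A, B, C, D, E}.
This closure contains every attribute of R1, so R1 ∩ R2 → R1. The join is lossless.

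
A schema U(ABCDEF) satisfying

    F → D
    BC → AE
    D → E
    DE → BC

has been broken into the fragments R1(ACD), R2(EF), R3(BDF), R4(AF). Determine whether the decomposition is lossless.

Yes

Chase test. Columns are ABCDEF; row i has aⱼ where attribute j ∈ Ri, else bᵢⱼ.
Initial tableau (one row per fragment):
  row 1: a1 b12 a3 a4 b15 b16
  row 2: b21 b22 b23 b24 a5 a6
  row 3: b31 a2 b33 a4 b35 a6
  row 4: a1 b42 b43 b44 b45 a6
Rows 2 and 3 agree on F; apply F→D and equate their D entries.
Rows 2 and 4 agree on F; apply F→D and equate their D entries.
Rows 1 and 2 agree on D; apply D→E and equate their E entries.
Rows 1 and 3 agree on D; apply D→E and equate their E entries.
Rows 1 and 4 agree on D; apply D→E and equate their E entries.
Rows 1 and 2 agree on DE; apply DE→BC and equate their BC entries.
Rows 1 and 3 agree on DE; apply DE→BC and equate their BC entries.
Rows 1 and 4 agree on DE; apply DE→BC and equate their BC entries.
Rows 1 and 2 agree on BC; apply BC→AE and equate their AE entries.
Rows 1 and 3 agree on BC; apply BC→AE and equate their AE entries.
Row 2 is now all distinguished symbols — the join is lossless.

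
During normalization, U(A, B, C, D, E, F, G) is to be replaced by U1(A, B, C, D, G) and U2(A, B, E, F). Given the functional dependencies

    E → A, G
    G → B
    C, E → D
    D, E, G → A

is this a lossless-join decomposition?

No

Common attributes: U1 ∩ U2 = {A, B}.
No dependency enlarges {A, B}, so (A, B)⁺ = {A, B}.
The closure contains neither all of U1 = {A, B, C, D, G} nor all of U2 = {A, B, E, F}, so the common attributes are not a superkey of either fragment. The join is lossy.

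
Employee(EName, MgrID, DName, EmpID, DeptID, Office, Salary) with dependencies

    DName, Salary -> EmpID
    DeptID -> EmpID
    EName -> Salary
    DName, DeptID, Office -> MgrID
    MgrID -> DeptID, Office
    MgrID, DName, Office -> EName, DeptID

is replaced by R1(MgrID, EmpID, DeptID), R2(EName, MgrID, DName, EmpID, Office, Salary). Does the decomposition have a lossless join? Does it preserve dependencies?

lossless but not dependency-preserving

Lossless test: (MgrID, EmpID)⁺ = {MgrID, EmpID, DeptID, Office}, which contains all of one fragment — lossless.
Dependency preservation: the restricted closure of {DName, DeptID, Office} across the fragments never reaches {MgrID}, so DName, DeptID, Office → MgrID cannot be enforced without a join — not preserved.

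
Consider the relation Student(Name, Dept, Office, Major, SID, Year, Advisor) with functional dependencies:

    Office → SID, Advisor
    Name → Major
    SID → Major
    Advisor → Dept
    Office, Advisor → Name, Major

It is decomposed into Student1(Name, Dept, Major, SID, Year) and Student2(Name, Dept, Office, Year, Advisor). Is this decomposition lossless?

Common attributes: Student1 ∩ Student2 = {Name, Dept, Year}.
Closure of {Name, Dept, Year}: Name → Major applies, adding Major. So (Name, Dept, Year)⁺ = {Name, Dept, Major, Year}.
The closure contains neither all of Student1 = {Name, Dept, Major, SID, Year} nor all of Student2 = {Name, Dept, Office, Year, Advisor}, so the common attributes are not a superkey of either fragment. The join is lossy.

No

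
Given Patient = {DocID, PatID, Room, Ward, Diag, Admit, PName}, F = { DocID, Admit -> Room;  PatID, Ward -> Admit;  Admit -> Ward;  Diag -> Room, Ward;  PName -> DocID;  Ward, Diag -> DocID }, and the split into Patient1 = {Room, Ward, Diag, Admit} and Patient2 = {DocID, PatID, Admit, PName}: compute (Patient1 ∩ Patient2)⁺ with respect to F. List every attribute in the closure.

Ward, Admit

Patient1 ∩ Patient2 = {Admit}.
Admit → Ward applies, adding Ward
Closure: {Ward, Admit}.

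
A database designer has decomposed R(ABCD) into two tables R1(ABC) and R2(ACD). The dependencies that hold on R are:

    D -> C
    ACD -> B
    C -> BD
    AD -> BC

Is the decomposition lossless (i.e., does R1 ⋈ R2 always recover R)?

Common attributes: R1 ∩ R2 = {AC}.
Closure of {AC}: C → BD applies, adding BD. So (AC)⁺ = {ABCD}.
This closure contains every attribute of R1, so R1 ∩ R2 → R1. The join is lossless.

Yes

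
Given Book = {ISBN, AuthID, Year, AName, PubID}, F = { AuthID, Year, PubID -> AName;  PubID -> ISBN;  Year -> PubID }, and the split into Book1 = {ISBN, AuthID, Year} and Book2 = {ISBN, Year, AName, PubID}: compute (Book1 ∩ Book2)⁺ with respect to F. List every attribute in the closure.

Book1 ∩ Book2 = {ISBN, Year}.
Year → PubID applies, adding PubID
Closure: {ISBN, Year, PubID}.

ISBN, Year, PubID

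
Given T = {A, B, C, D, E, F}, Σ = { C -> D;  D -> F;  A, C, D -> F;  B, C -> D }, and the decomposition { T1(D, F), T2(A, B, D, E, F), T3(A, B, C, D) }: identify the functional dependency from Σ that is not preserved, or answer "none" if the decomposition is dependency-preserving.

C → D lies within T3.
D → F lies within T1.
A, C, D → F: restricted closure across fragments reaches F.
B, C → D lies within T3.
Every dependency is enforceable on the fragments, so the decomposition is dependency-preserving.

none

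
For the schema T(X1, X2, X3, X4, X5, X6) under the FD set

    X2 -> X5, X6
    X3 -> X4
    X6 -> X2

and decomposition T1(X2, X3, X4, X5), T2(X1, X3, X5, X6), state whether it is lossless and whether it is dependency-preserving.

Lossless test: (X3, X5)⁺ = {X3, X4, X5}, which is a superkey of neither fragment — lossy.
Dependency preservation: the restricted closure of {X2} across the fragments never reaches {X5, X6}, so X2 → X5, X6 cannot be enforced without a join — not preserved.

lossy and not dependency-preserving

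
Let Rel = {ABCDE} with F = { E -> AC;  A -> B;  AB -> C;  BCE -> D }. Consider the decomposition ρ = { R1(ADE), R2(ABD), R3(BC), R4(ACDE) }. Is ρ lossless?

Chase test. Columns are ABCDE; row i has aⱼ where attribute j ∈ Ri, else bᵢⱼ.
Initial tableau (one row per fragment):
  row 1: a1 b12 b13 a4 a5
  row 2: a1 a2 b23 a4 b25
  row 3: b31 a2 a3 b34 b35
  row 4: a1 b42 a3 a4 a5
Rows 1 and 4 agree on E; apply E→AC and equate their AC entries.
Rows 1 and 2 agree on A; apply A→B and equate their B entries.
Rows 1 and 4 agree on A; apply A→B and equate their B entries.
Rows 1 and 2 agree on AB; apply AB→C and equate their C entries.
Row 1 is now all distinguished symbols — the join is lossless.

Yes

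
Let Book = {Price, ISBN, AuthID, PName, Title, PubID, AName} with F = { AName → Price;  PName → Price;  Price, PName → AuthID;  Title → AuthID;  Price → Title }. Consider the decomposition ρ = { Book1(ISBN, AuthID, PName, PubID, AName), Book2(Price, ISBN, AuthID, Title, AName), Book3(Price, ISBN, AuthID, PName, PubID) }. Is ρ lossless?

Yes

Chase test. Columns are Price, ISBN, AuthID, PName, Title, PubID, AName; row i has aⱼ where attribute j ∈ Booki, else bᵢⱼ.
Initial tableau (one row per fragment):
  row 1: b11 a2 a3 a4 b15 a6 a7
  row 2: a1 a2 a3 b24 a5 b26 a7
  row 3: a1 a2 a3 a4 b35 a6 b37
Rows 1 and 2 agree on AName; apply AName→Price and equate their Price entries.
Rows 1 and 2 agree on Price; apply Price→Title and equate their Title entries.
Rows 1 and 3 agree on Price; apply Price→Title and equate their Title entries.
Row 1 is now all distinguished symbols — the join is lossless.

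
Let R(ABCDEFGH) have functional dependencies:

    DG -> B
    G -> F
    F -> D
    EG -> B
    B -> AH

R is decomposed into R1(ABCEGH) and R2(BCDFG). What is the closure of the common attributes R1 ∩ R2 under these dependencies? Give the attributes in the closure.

ABCDFGH

R1 ∩ R2 = {BCG}.
G → F applies, adding F
F → D applies, adding D
B → AH applies, adding AH
Closure: {ABCDFGH}.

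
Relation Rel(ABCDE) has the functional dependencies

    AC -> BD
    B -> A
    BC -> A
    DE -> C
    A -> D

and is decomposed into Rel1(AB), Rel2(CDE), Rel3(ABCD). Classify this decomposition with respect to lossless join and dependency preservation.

Lossless test (chase): Rows 1 and 3 agree on A; apply A→D and equate their D entries. No row becomes fully distinguished — the join is lossy.
Dependency preservation: every FD's attributes lie within a single fragment, so each can be enforced locally — preserved.

lossy but dependency-preserving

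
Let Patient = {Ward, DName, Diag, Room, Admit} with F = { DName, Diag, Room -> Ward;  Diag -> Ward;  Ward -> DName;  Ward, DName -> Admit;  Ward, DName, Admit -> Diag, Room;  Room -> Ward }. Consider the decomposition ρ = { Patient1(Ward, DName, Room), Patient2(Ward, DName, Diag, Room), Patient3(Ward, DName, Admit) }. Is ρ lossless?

Chase test. Columns are Ward, DName, Diag, Room, Admit; row i has aⱼ where attribute j ∈ Patienti, else bᵢⱼ.
Initial tableau (one row per fragment):
  row 1: a1 a2 b13 a4 b15
  row 2: a1 a2 a3 a4 b25
  row 3: a1 a2 b33 b34 a5
Rows 1 and 2 agree on Ward, DName; apply Ward, DName→Admit and equate their Admit entries.
Rows 1 and 3 agree on Ward, DName; apply Ward, DName→Admit and equate their Admit entries.
Rows 1 and 2 agree on Ward, DName, Admit; apply Ward, DName, Admit→Diag, Room and equate their Diag, Room entries.
Rows 1 and 3 agree on Ward, DName, Admit; apply Ward, DName, Admit→Diag, Room and equate their Diag, Room entries.
Row 1 is now all distinguished symbols — the join is lossless.

Yes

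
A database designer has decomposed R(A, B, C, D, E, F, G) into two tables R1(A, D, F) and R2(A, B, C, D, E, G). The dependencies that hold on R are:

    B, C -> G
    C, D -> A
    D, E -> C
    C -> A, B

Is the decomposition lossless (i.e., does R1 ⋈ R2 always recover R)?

No

Common attributes: R1 ∩ R2 = {A, D}.
No dependency enlarges {A, D}, so (A, D)⁺ = {A, D}.
The closure contains neither all of R1 = {A, D, F} nor all of R2 = {A, B, C, D, E, G}, so the common attributes are not a superkey of either fragment. The join is lossy.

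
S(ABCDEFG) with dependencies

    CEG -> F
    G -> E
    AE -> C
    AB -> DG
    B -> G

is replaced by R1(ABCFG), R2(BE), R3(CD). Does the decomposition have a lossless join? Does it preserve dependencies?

lossy and not dependency-preserving

Lossless test (chase): Rows 1 and 2 agree on B; apply B→G and equate their G entries. Rows 1 and 2 agree on G; apply G→E and equate their E entries. No row becomes fully distinguished — the join is lossy.
Dependency preservation: the restricted closure of {G} across the fragments never reaches {E}, so G → E cannot be enforced without a join — not preserved.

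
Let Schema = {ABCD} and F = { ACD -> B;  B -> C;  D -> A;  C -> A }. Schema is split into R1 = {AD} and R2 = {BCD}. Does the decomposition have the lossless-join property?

Yes

Common attributes: R1 ∩ R2 = {D}.
Closure of {D}: D → A applies, adding A. So (D)⁺ = {AD}.
This closure contains every attribute of R1, so R1 ∩ R2 → R1. The join is lossless.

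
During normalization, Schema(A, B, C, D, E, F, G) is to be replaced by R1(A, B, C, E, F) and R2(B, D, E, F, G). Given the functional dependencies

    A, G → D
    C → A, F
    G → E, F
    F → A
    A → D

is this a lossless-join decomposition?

Common attributes: R1 ∩ R2 = {B, E, F}.
Closure of {B, E, F}: F → A applies, adding A; A → D applies, adding D. So (B, E, F)⁺ = {A, B, D, E, F}.
The closure contains neither all of R1 = {A, B, C, E, F} nor all of R2 = {B, D, E, F, G}, so the common attributes are not a superkey of either fragment. The join is lossy.

No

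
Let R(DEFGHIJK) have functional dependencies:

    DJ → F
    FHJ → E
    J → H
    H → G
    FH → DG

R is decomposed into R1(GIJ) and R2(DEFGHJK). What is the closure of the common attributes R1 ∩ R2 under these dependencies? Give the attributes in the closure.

GHJ

R1 ∩ R2 = {GJ}.
J → H applies, adding H
Closure: {GHJ}.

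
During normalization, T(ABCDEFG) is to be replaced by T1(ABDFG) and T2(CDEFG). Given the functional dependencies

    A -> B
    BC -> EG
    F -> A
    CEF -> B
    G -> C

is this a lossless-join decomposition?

Common attributes: T1 ∩ T2 = {DFG}.
Closure of {DFG}: F → A applies, adding A; G → C applies, adding C; A → B applies, adding B; BC → EG applies, adding E. So (DFG)⁺ = {ABCDEFG}.
This closure contains every attribute of T1, so T1 ∩ T2 → T1. The join is lossless.

Yes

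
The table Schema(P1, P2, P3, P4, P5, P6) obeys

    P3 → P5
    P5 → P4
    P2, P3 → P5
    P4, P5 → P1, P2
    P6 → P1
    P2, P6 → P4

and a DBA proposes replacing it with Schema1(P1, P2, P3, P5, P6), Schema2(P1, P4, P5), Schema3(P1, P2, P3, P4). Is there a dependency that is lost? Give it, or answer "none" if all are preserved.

Check P2, P6 → P4: no single fragment contains all of {P2, P4, P6}, and the restricted closure of {P2, P6} across the fragments never reaches {P4}.
P3 → P5 is preserved.
P5 → P4 is preserved.
P2, P3 → P5 is preserved.
P4, P5 → P1, P2 is preserved.
P6 → P1 is preserved.

P2, P6 → P4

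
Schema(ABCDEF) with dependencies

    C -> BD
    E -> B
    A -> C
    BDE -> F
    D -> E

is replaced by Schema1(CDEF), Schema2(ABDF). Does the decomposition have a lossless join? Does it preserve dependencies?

Lossless test: (DF)⁺ = {BDEF}, which is a superkey of neither fragment — lossy.
Dependency preservation: the restricted closure of {E} across the fragments never reaches {B}, so E → B cannot be enforced without a join — not preserved.

lossy and not dependency-preserving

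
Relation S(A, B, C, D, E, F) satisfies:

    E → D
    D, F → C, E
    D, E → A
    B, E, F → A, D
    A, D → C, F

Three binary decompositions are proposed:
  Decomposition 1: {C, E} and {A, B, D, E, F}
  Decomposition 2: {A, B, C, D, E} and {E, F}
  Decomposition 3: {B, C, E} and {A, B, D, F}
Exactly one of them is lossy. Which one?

Decomposition 1: common = {E}, closure = {A, C, D, E, F} → lossless.
Decomposition 2: common = {E}, closure = {A, C, D, E, F} → lossless.
Decomposition 3: common = {B}, closure = {B} → lossy.

Decomposition 3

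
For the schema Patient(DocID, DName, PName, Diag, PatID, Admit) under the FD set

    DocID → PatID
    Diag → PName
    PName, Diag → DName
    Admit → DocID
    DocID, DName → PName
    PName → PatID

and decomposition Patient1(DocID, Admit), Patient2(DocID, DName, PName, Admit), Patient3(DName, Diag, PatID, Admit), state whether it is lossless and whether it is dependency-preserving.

Lossless test (chase): Rows 1 and 2 agree on DocID; apply DocID→PatID and equate their PatID entries. Rows 1 and 3 agree on Admit; apply Admit→DocID and equate their DocID entries. Rows 2 and 3 agree on DocID, DName; apply DocID, DName→PName and equate their PName entries. Rows 2 and 3 agree on PName; apply PName→PatID and equate their PatID entries. Row 3 is now all distinguished symbols — the join is lossless.
Dependency preservation: the restricted closure of {DocID} across the fragments never reaches {PatID}, so DocID → PatID cannot be enforced without a join — not preserved.

lossless but not dependency-preserving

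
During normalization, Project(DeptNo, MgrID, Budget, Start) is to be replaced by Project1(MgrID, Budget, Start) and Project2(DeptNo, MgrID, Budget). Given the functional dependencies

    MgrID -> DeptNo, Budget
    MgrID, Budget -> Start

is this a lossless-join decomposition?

Yes

Common attributes: Project1 ∩ Project2 = {MgrID, Budget}.
Closure of {MgrID, Budget}: MgrID → DeptNo, Budget applies, adding DeptNo; MgrID, Budget → Start applies, adding Start. So (MgrID, Budget)⁺ = {DeptNo, MgrID, Budget, Start}.
This closure contains every attribute of Project1, so Project1 ∩ Project2 → Project1. The join is lossless.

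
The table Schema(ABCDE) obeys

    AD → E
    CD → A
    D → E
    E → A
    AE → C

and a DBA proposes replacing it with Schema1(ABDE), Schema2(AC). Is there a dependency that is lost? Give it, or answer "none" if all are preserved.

Check AE → C: no single fragment contains all of {ACE}, and the restricted closure of {AE} across the fragments never reaches {C}.
AD → E is preserved.
CD → A is preserved.
D → E is preserved.
E → A is preserved.

AE → C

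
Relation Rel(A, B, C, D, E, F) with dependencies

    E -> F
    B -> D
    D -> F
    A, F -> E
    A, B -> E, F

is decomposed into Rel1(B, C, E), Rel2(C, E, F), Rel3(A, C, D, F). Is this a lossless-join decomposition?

No

Chase test. Columns are A, B, C, D, E, F; row i has aⱼ where attribute j ∈ Reli, else bᵢⱼ.
Initial tableau (one row per fragment):
  row 1: b11 a2 a3 b14 a5 b16
  row 2: b21 b22 a3 b24 a5 a6
  row 3: a1 b32 a3 a4 b35 a6
Rows 1 and 2 agree on E; apply E→F and equate their F entries.
No row becomes fully distinguished — the join is lossy.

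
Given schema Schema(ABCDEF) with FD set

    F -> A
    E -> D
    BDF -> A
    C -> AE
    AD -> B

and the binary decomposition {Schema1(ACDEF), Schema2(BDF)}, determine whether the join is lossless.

Yes

Common attributes: Schema1 ∩ Schema2 = {DF}.
Closure of {DF}: F → A applies, adding A; AD → B applies, adding B. So (DF)⁺ = {ABDF}.
This closure contains every attribute of Schema2, so Schema1 ∩ Schema2 → Schema2. The join is lossless.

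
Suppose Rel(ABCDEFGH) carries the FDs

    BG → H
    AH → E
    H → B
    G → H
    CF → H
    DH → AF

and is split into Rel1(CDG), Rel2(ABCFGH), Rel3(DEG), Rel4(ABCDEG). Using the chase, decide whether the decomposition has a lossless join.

No

Chase test. Columns are ABCDEFGH; row i has aⱼ where attribute j ∈ Reli, else bᵢⱼ.
Initial tableau (one row per fragment):
  row 1: b11 b12 a3 a4 b15 b16 a7 b18
  row 2: a1 a2 a3 b24 b25 a6 a7 a8
  row 3: b31 b32 b33 a4 a5 b36 a7 b38
  row 4: a1 a2 a3 a4 a5 b46 a7 b48
Rows 2 and 4 agree on BG; apply BG→H and equate their H entries.
Rows 2 and 4 agree on AH; apply AH→E and equate their E entries.
Rows 1 and 2 agree on G; apply G→H and equate their H entries.
Rows 1 and 3 agree on G; apply G→H and equate their H entries.
Rows 1 and 3 agree on DH; apply DH→AF and equate their AF entries.
Rows 1 and 4 agree on DH; apply DH→AF and equate their AF entries.
Rows 1 and 2 agree on AH; apply AH→E and equate their E entries.
Rows 1 and 2 agree on H; apply H→B and equate their B entries.
Rows 1 and 3 agree on H; apply H→B and equate their B entries.
No row becomes fully distinguished — the join is lossy.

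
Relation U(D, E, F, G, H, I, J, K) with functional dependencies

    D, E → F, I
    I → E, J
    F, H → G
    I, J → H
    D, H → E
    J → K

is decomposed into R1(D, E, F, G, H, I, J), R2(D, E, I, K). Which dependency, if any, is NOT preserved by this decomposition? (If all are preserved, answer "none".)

J → K

Check J → K: no single fragment contains all of {J, K}, and the restricted closure of {J} across the fragments never reaches {K}.
D, E → F, I is preserved.
I → E, J is preserved.
F, H → G is preserved.
I, J → H is preserved.
D, H → E is preserved.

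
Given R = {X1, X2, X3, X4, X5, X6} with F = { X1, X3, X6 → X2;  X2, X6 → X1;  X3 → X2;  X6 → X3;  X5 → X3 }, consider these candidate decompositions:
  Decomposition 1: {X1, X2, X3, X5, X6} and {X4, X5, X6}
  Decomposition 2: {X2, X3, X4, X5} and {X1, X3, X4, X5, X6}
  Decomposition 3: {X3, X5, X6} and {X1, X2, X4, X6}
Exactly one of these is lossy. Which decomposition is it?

Decomposition 3

Decomposition 1: common = {X5, X6}, closure = {X1, X2, X3, X5, X6} → lossless.
Decomposition 2: common = {X3, X4, X5}, closure = {X2, X3, X4, X5} → lossless.
Decomposition 3: common = {X6}, closure = {X1, X2, X3, X6} → lossy.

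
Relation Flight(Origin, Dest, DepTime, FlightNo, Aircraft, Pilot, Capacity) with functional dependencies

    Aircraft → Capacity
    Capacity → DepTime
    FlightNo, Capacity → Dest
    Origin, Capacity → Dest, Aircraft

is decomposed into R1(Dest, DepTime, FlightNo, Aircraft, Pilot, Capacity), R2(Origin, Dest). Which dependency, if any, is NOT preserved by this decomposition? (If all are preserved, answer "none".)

Origin, Capacity → Dest, Aircraft

Check Origin, Capacity → Dest, Aircraft: no single fragment contains all of {Origin, Dest, Aircraft, Capacity}, and the restricted closure of {Origin, Capacity} across the fragments never reaches {Dest, Aircraft}.
Aircraft → Capacity is preserved.
Capacity → DepTime is preserved.
FlightNo, Capacity → Dest is preserved.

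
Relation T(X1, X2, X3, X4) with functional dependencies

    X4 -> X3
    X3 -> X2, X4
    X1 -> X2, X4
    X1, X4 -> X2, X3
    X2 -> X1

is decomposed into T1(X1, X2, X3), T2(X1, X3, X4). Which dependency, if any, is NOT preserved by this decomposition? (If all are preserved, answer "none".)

none

X4 → X3 lies within T2.
X3 → X2, X4: restricted closure across fragments reaches X2, X4.
X1 → X2, X4: restricted closure across fragments reaches X2, X4.
X1, X4 → X2, X3: restricted closure across fragments reaches X2, X3.
X2 → X1 lies within T1.
Every dependency is enforceable on the fragments, so the decomposition is dependency-preserving.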